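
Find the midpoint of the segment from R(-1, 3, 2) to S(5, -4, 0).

M = ((x₁+x₂)/2, (y₁+y₂)/2, (z₁+z₂)/2)
  = ((-1 + 5)/2, (3 - 4)/2, (2 + 0)/2)
  = (4/2, -1/2, 2/2)
  = (2, -0.5, 1)

(2, -0.5, 1)


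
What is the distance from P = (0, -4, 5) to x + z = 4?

distance = |a·x₀ + b·y₀ + c·z₀ - d| / √(a² + b² + c²)
  = |1·0 + 0·(-4) + 1·5 - 4| / √(1² + 0² + 1²)
  = |0 + 0 + 5 - 4| / √(1 + 0 + 1)
  = |1| / √2
  = 1 / 1.414
  ≈ 0.7071

0.7071


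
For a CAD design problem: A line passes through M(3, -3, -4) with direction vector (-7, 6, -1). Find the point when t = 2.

P(t) = M + t·d
  = (3 + (-7)·2, -3 + 6·2, -4 + (-1)·2)
  = (3 - 14, -3 + 12, -4 - 2)
  = (-11, 9, -6)

(-11, 9, -6)


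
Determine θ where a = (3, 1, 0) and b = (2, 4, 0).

a·b = 3·2 + 1·4 + 0·0 = 6 + 4 + 0 = 10
|a| = √(3² + 1² + 0²) = √10 ≈ 3.162
|b| = √(2² + 4² + 0²) = √20 ≈ 4.472
cos θ = (a·b)/(|a||b|) = 10/(3.162·4.472) ≈ 0.7071
θ = arccos(0.7071) ≈ 45°

45°


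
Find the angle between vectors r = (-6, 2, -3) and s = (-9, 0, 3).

r·s = (-6)·(-9) + 2·0 + (-3)·3 = 54 + 0 - 9 = 45
|r| = √((-6)² + 2² + (-3)²) = √49 ≈ 7
|s| = √((-9)² + 0² + 3²) = √90 ≈ 9.487
cos θ = (r·s)/(|r||s|) = 45/(7·9.487) ≈ 0.6776
θ = arccos(0.6776) ≈ 47.34°

47.34°


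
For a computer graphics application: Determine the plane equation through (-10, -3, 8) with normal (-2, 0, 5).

The plane through P with normal n = (a, b, c) satisfies n·(r - P) = 0,
i.e. ax + by + cz = a·x₀ + b·y₀ + c·z₀.
d = (-2)·(-10) + 0·(-3) + 5·8
  = 20 + 0 + 40
  = 60
Equation: -2x + 5z = 60

-2x + 5z = 60


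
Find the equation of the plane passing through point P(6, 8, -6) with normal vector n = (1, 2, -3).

The plane through P with normal n = (a, b, c) satisfies n·(r - P) = 0,
i.e. ax + by + cz = a·x₀ + b·y₀ + c·z₀.
d = 1·6 + 2·8 + (-3)·(-6)
  = 6 + 16 + 18
  = 40
Equation: x + 2y - 3z = 40

x + 2y - 3z = 40


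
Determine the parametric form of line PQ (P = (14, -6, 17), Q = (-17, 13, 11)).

Direction vector d = Q - P = (-17 - 14, 13 + 6, 11 - 17) = (-31, 19, -6)
Parametric form r = P + t·d:
x = 14 - 31t, y = -6 + 19t, z = 17 - 6t

x = 14 - 31t, y = -6 + 19t, z = 17 - 6t


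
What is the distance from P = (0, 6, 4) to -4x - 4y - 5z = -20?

distance = |a·x₀ + b·y₀ + c·z₀ - d| / √(a² + b² + c²)
  = |(-4)·0 + (-4)·6 + (-5)·4 - (-20)| / √((-4)² + (-4)² + (-5)²)
  = |0 - 24 - 20 + 20| / √(16 + 16 + 25)
  = |-24| / √57
  = 24 / 7.55
  ≈ 3.179

3.179


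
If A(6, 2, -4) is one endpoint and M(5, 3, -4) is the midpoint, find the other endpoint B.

B = 2M - A
  = (2·5 - 6, 2·3 - 2, 2·(-4) - (-4))
  = (10 - 6, 6 - 2, -8 + 4)
  = (4, 4, -4)

(4, 4, -4)


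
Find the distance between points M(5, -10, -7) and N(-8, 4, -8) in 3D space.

d = √[(x₂-x₁)² + (y₂-y₁)² + (z₂-z₁)²]
  = √[(-13)² + 14² + (-1)²]
  = √[169 + 196 + 1]
  = √366
  ≈ 19.13

19.13


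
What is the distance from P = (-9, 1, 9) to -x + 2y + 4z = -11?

distance = |a·x₀ + b·y₀ + c·z₀ - d| / √(a² + b² + c²)
  = |(-1)·(-9) + 2·1 + 4·9 - (-11)| / √((-1)² + 2² + 4²)
  = |9 + 2 + 36 + 11| / √(1 + 4 + 16)
  = |58| / √21
  = 58 / 4.583
  ≈ 12.66

12.66


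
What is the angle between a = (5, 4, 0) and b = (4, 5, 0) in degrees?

a·b = 5·4 + 4·5 + 0·0 = 20 + 20 + 0 = 40
|a| = √(5² + 4² + 0²) = √41 ≈ 6.403
|b| = √(4² + 5² + 0²) = √41 ≈ 6.403
cos θ = (a·b)/(|a||b|) = 40/(6.403·6.403) ≈ 0.9756
θ = arccos(0.9756) ≈ 12.68°

12.68°


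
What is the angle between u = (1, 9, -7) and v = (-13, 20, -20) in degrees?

u·v = 1·(-13) + 9·20 + (-7)·(-20) = -13 + 180 + 140 = 307
|u| = √(1² + 9² + (-7)²) = √131 ≈ 11.45
|v| = √((-13)² + 20² + (-20)²) = √969 ≈ 31.13
cos θ = (u·v)/(|u||v|) = 307/(11.45·31.13) ≈ 0.8617
θ = arccos(0.8617) ≈ 30.5°

30.5°


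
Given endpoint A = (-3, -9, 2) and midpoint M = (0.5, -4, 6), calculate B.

B = 2M - A
  = (2·0.5 - (-3), 2·(-4) - (-9), 2·6 - 2)
  = (1 + 3, -8 + 9, 12 - 2)
  = (4, 1, 10)

(4, 1, 10)


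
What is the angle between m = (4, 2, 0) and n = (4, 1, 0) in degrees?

m·n = 4·4 + 2·1 + 0·0 = 16 + 2 + 0 = 18
|m| = √(4² + 2² + 0²) = √20 ≈ 4.472
|n| = √(4² + 1² + 0²) = √17 ≈ 4.123
cos θ = (m·n)/(|m||n|) = 18/(4.472·4.123) ≈ 0.9762
θ = arccos(0.9762) ≈ 12.53°

12.53°


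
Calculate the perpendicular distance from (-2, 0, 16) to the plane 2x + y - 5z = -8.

distance = |a·x₀ + b·y₀ + c·z₀ - d| / √(a² + b² + c²)
  = |2·(-2) + 1·0 + (-5)·16 - (-8)| / √(2² + 1² + (-5)²)
  = |-4 + 0 - 80 + 8| / √(4 + 1 + 25)
  = |-76| / √30
  = 76 / 5.477
  ≈ 13.88

13.88


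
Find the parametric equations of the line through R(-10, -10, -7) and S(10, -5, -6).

Direction vector d = S - R = (10 + 10, -5 + 10, -6 + 7) = (20, 5, 1)
Parametric form r = R + t·d:
x = -10 + 20t, y = -10 + 5t, z = -7 + t

x = -10 + 20t, y = -10 + 5t, z = -7 + t


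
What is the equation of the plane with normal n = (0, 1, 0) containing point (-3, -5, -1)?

The plane through P with normal n = (a, b, c) satisfies n·(r - P) = 0,
i.e. ax + by + cz = a·x₀ + b·y₀ + c·z₀.
d = 0·(-3) + 1·(-5) + 0·(-1)
  = 0 - 5 + 0
  = -5
Equation: y = -5

y = -5


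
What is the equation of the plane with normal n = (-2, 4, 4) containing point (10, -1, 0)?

The plane through P with normal n = (a, b, c) satisfies n·(r - P) = 0,
i.e. ax + by + cz = a·x₀ + b·y₀ + c·z₀.
d = (-2)·10 + 4·(-1) + 4·0
  = -20 - 4 + 0
  = -24
Equation: -2x + 4y + 4z = -24

-2x + 4y + 4z = -24


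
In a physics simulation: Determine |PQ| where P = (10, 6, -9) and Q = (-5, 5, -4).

d = √[(x₂-x₁)² + (y₂-y₁)² + (z₂-z₁)²]
  = √[(-15)² + (-1)² + 5²]
  = √[225 + 1 + 25]
  = √251
  ≈ 15.84

15.84


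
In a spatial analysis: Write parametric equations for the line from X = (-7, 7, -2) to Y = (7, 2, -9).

Direction vector d = Y - X = (7 + 7, 2 - 7, -9 + 2) = (14, -5, -7)
Parametric form r = X + t·d:
x = -7 + 14t, y = 7 - 5t, z = -2 - 7t

x = -7 + 14t, y = 7 - 5t, z = -2 - 7t


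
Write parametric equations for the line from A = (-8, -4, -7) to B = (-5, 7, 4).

Direction vector d = B - A = (-5 + 8, 7 + 4, 4 + 7) = (3, 11, 11)
Parametric form r = A + t·d:
x = -8 + 3t, y = -4 + 11t, z = -7 + 11t

x = -8 + 3t, y = -4 + 11t, z = -7 + 11t


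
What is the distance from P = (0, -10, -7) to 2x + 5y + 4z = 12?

distance = |a·x₀ + b·y₀ + c·z₀ - d| / √(a² + b² + c²)
  = |2·0 + 5·(-10) + 4·(-7) - 12| / √(2² + 5² + 4²)
  = |0 - 50 - 28 - 12| / √(4 + 25 + 16)
  = |-90| / √45
  = 90 / 6.708
  ≈ 13.42

13.42


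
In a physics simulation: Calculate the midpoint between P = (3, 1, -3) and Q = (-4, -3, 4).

M = ((x₁+x₂)/2, (y₁+y₂)/2, (z₁+z₂)/2)
  = ((3 - 4)/2, (1 - 3)/2, (-3 + 4)/2)
  = (-1/2, -2/2, 1/2)
  = (-0.5, -1, 0.5)

(-0.5, -1, 0.5)


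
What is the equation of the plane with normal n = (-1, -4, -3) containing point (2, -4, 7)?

The plane through P with normal n = (a, b, c) satisfies n·(r - P) = 0,
i.e. ax + by + cz = a·x₀ + b·y₀ + c·z₀.
d = (-1)·2 + (-4)·(-4) + (-3)·7
  = -2 + 16 - 21
  = -7
Equation: -x - 4y - 3z = -7

-x - 4y - 3z = -7


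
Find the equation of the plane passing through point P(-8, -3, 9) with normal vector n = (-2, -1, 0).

The plane through P with normal n = (a, b, c) satisfies n·(r - P) = 0,
i.e. ax + by + cz = a·x₀ + b·y₀ + c·z₀.
d = (-2)·(-8) + (-1)·(-3) + 0·9
  = 16 + 3 + 0
  = 19
Equation: -2x - y = 19

-2x - y = 19


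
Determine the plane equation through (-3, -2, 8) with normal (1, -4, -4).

The plane through P with normal n = (a, b, c) satisfies n·(r - P) = 0,
i.e. ax + by + cz = a·x₀ + b·y₀ + c·z₀.
d = 1·(-3) + (-4)·(-2) + (-4)·8
  = -3 + 8 - 32
  = -27
Equation: x - 4y - 4z = -27

x - 4y - 4z = -27


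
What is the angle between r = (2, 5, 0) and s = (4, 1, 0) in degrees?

r·s = 2·4 + 5·1 + 0·0 = 8 + 5 + 0 = 13
|r| = √(2² + 5² + 0²) = √29 ≈ 5.385
|s| = √(4² + 1² + 0²) = √17 ≈ 4.123
cos θ = (r·s)/(|r||s|) = 13/(5.385·4.123) ≈ 0.5855
θ = arccos(0.5855) ≈ 54.16°

54.16°


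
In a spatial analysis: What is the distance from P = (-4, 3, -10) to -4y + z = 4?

distance = |a·x₀ + b·y₀ + c·z₀ - d| / √(a² + b² + c²)
  = |0·(-4) + (-4)·3 + 1·(-10) - 4| / √(0² + (-4)² + 1²)
  = |0 - 12 - 10 - 4| / √(0 + 16 + 1)
  = |-26| / √17
  = 26 / 4.123
  ≈ 6.306

6.306


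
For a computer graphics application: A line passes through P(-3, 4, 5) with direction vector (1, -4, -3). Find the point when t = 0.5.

P(t) = P + t·d
  = (-3 + 1·0.5, 4 + (-4)·0.5, 5 + (-3)·0.5)
  = (-3 + 0.5, 4 - 2, 5 - 1.5)
  = (-2.5, 2, 3.5)

(-2.5, 2, 3.5)


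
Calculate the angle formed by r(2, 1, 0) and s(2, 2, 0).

r·s = 2·2 + 1·2 + 0·0 = 4 + 2 + 0 = 6
|r| = √(2² + 1² + 0²) = √5 ≈ 2.236
|s| = √(2² + 2² + 0²) = √8 ≈ 2.828
cos θ = (r·s)/(|r||s|) = 6/(2.236·2.828) ≈ 0.9487
θ = arccos(0.9487) ≈ 18.43°

18.43°


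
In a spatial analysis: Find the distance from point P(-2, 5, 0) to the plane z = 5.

distance = |a·x₀ + b·y₀ + c·z₀ - d| / √(a² + b² + c²)
  = |0·(-2) + 0·5 + 1·0 - 5| / √(0² + 0² + 1²)
  = |0 + 0 + 0 - 5| / √(0 + 0 + 1)
  = |-5| / √1
  = 5 / 1
  ≈ 5

5


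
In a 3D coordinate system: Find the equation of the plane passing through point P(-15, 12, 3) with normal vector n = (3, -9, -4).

The plane through P with normal n = (a, b, c) satisfies n·(r - P) = 0,
i.e. ax + by + cz = a·x₀ + b·y₀ + c·z₀.
d = 3·(-15) + (-9)·12 + (-4)·3
  = -45 - 108 - 12
  = -165
Equation: 3x - 9y - 4z = -165

3x - 9y - 4z = -165


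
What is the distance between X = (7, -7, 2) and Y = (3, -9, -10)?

d = √[(x₂-x₁)² + (y₂-y₁)² + (z₂-z₁)²]
  = √[(-4)² + (-2)² + (-12)²]
  = √[16 + 4 + 144]
  = √164
  ≈ 12.81

12.81


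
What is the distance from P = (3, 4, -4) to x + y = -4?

distance = |a·x₀ + b·y₀ + c·z₀ - d| / √(a² + b² + c²)
  = |1·3 + 1·4 + 0·(-4) - (-4)| / √(1² + 1² + 0²)
  = |3 + 4 + 0 + 4| / √(1 + 1 + 0)
  = |11| / √2
  = 11 / 1.414
  ≈ 7.778

7.778


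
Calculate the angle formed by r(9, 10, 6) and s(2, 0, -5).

r·s = 9·2 + 10·0 + 6·(-5) = 18 + 0 - 30 = -12
|r| = √(9² + 10² + 6²) = √217 ≈ 14.73
|s| = √(2² + 0² + (-5)²) = √29 ≈ 5.385
cos θ = (r·s)/(|r||s|) = -12/(14.73·5.385) ≈ -0.1513
θ = arccos(-0.1513) ≈ 98.7°

98.7°


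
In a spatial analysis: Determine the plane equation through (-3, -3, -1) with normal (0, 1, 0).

The plane through P with normal n = (a, b, c) satisfies n·(r - P) = 0,
i.e. ax + by + cz = a·x₀ + b·y₀ + c·z₀.
d = 0·(-3) + 1·(-3) + 0·(-1)
  = 0 - 3 + 0
  = -3
Equation: y = -3

y = -3


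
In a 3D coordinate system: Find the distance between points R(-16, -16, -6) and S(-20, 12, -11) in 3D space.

d = √[(x₂-x₁)² + (y₂-y₁)² + (z₂-z₁)²]
  = √[(-4)² + 28² + (-5)²]
  = √[16 + 784 + 25]
  = √825
  ≈ 28.72

28.72


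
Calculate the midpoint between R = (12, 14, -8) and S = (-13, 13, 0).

M = ((x₁+x₂)/2, (y₁+y₂)/2, (z₁+z₂)/2)
  = ((12 - 13)/2, (14 + 13)/2, (-8 + 0)/2)
  = (-1/2, 27/2, -8/2)
  = (-0.5, 13.5, -4)

(-0.5, 13.5, -4)


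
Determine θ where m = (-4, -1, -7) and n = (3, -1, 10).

m·n = (-4)·3 + (-1)·(-1) + (-7)·10 = -12 + 1 - 70 = -81
|m| = √((-4)² + (-1)² + (-7)²) = √66 ≈ 8.124
|n| = √(3² + (-1)² + 10²) = √110 ≈ 10.49
cos θ = (m·n)/(|m||n|) = -81/(8.124·10.49) ≈ -0.9506
θ = arccos(-0.9506) ≈ 161.9°

161.9°


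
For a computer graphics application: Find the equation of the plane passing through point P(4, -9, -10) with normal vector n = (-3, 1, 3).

The plane through P with normal n = (a, b, c) satisfies n·(r - P) = 0,
i.e. ax + by + cz = a·x₀ + b·y₀ + c·z₀.
d = (-3)·4 + 1·(-9) + 3·(-10)
  = -12 - 9 - 30
  = -51
Equation: -3x + y + 3z = -51

-3x + y + 3z = -51


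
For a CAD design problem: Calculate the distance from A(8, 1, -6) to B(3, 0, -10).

d = √[(x₂-x₁)² + (y₂-y₁)² + (z₂-z₁)²]
  = √[(-5)² + (-1)² + (-4)²]
  = √[25 + 1 + 16]
  = √42
  ≈ 6.481

6.481


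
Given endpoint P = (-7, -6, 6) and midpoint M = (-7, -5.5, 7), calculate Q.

Q = 2M - P
  = (2·(-7) - (-7), 2·(-5.5) - (-6), 2·7 - 6)
  = (-14 + 7, -11 + 6, 14 - 6)
  = (-7, -5, 8)

(-7, -5, 8)


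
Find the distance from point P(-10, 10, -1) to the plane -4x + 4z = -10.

distance = |a·x₀ + b·y₀ + c·z₀ - d| / √(a² + b² + c²)
  = |(-4)·(-10) + 0·10 + 4·(-1) - (-10)| / √((-4)² + 0² + 4²)
  = |40 + 0 - 4 + 10| / √(16 + 0 + 16)
  = |46| / √32
  = 46 / 5.657
  ≈ 8.132

8.132


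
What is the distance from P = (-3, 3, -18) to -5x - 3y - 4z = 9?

distance = |a·x₀ + b·y₀ + c·z₀ - d| / √(a² + b² + c²)
  = |(-5)·(-3) + (-3)·3 + (-4)·(-18) - 9| / √((-5)² + (-3)² + (-4)²)
  = |15 - 9 + 72 - 9| / √(25 + 9 + 16)
  = |69| / √50
  = 69 / 7.071
  ≈ 9.758

9.758


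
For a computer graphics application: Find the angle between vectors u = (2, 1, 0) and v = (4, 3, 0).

u·v = 2·4 + 1·3 + 0·0 = 8 + 3 + 0 = 11
|u| = √(2² + 1² + 0²) = √5 ≈ 2.236
|v| = √(4² + 3² + 0²) = √25 ≈ 5
cos θ = (u·v)/(|u||v|) = 11/(2.236·5) ≈ 0.9839
θ = arccos(0.9839) ≈ 10.3°

10.3°


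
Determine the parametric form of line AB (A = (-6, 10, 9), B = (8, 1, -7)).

Direction vector d = B - A = (8 + 6, 1 - 10, -7 - 9) = (14, -9, -16)
Parametric form r = A + t·d:
x = -6 + 14t, y = 10 - 9t, z = 9 - 16t

x = -6 + 14t, y = 10 - 9t, z = 9 - 16t


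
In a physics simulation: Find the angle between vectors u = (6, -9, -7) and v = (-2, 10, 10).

u·v = 6·(-2) + (-9)·10 + (-7)·10 = -12 - 90 - 70 = -172
|u| = √(6² + (-9)² + (-7)²) = √166 ≈ 12.88
|v| = √((-2)² + 10² + 10²) = √204 ≈ 14.28
cos θ = (u·v)/(|u||v|) = -172/(12.88·14.28) ≈ -0.9347
θ = arccos(-0.9347) ≈ 159.2°

159.2°


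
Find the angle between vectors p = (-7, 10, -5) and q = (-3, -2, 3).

p·q = (-7)·(-3) + 10·(-2) + (-5)·3 = 21 - 20 - 15 = -14
|p| = √((-7)² + 10² + (-5)²) = √174 ≈ 13.19
|q| = √((-3)² + (-2)² + 3²) = √22 ≈ 4.69
cos θ = (p·q)/(|p||q|) = -14/(13.19·4.69) ≈ -0.2263
θ = arccos(-0.2263) ≈ 103.1°

103.1°


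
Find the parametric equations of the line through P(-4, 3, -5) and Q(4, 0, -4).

Direction vector d = Q - P = (4 + 4, 0 - 3, -4 + 5) = (8, -3, 1)
Parametric form r = P + t·d:
x = -4 + 8t, y = 3 - 3t, z = -5 + t

x = -4 + 8t, y = 3 - 3t, z = -5 + t


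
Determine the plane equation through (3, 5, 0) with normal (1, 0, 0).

The plane through P with normal n = (a, b, c) satisfies n·(r - P) = 0,
i.e. ax + by + cz = a·x₀ + b·y₀ + c·z₀.
d = 1·3 + 0·5 + 0·0
  = 3 + 0 + 0
  = 3
Equation: x = 3

x = 3


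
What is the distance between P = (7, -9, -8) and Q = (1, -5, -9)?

d = √[(x₂-x₁)² + (y₂-y₁)² + (z₂-z₁)²]
  = √[(-6)² + 4² + (-1)²]
  = √[36 + 16 + 1]
  = √53
  ≈ 7.28

7.28


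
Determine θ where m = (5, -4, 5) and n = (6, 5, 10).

m·n = 5·6 + (-4)·5 + 5·10 = 30 - 20 + 50 = 60
|m| = √(5² + (-4)² + 5²) = √66 ≈ 8.124
|n| = √(6² + 5² + 10²) = √161 ≈ 12.69
cos θ = (m·n)/(|m||n|) = 60/(8.124·12.69) ≈ 0.5821
θ = arccos(0.5821) ≈ 54.4°

54.4°


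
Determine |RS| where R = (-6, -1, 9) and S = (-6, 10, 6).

d = √[(x₂-x₁)² + (y₂-y₁)² + (z₂-z₁)²]
  = √[0² + 11² + (-3)²]
  = √[0 + 121 + 9]
  = √130
  ≈ 11.4

11.4


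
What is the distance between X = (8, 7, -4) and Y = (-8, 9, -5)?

d = √[(x₂-x₁)² + (y₂-y₁)² + (z₂-z₁)²]
  = √[(-16)² + 2² + (-1)²]
  = √[256 + 4 + 1]
  = √261
  ≈ 16.16

16.16


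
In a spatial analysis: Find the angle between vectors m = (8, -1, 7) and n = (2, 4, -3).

m·n = 8·2 + (-1)·4 + 7·(-3) = 16 - 4 - 21 = -9
|m| = √(8² + (-1)² + 7²) = √114 ≈ 10.68
|n| = √(2² + 4² + (-3)²) = √29 ≈ 5.385
cos θ = (m·n)/(|m||n|) = -9/(10.68·5.385) ≈ -0.1565
θ = arccos(-0.1565) ≈ 99.01°

99.01°


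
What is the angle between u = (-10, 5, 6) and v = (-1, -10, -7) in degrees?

u·v = (-10)·(-1) + 5·(-10) + 6·(-7) = 10 - 50 - 42 = -82
|u| = √((-10)² + 5² + 6²) = √161 ≈ 12.69
|v| = √((-1)² + (-10)² + (-7)²) = √150 ≈ 12.25
cos θ = (u·v)/(|u||v|) = -82/(12.69·12.25) ≈ -0.5277
θ = arccos(-0.5277) ≈ 121.8°

121.8°


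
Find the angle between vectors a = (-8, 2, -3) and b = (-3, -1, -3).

a·b = (-8)·(-3) + 2·(-1) + (-3)·(-3) = 24 - 2 + 9 = 31
|a| = √((-8)² + 2² + (-3)²) = √77 ≈ 8.775
|b| = √((-3)² + (-1)² + (-3)²) = √19 ≈ 4.359
cos θ = (a·b)/(|a||b|) = 31/(8.775·4.359) ≈ 0.8105
θ = arccos(0.8105) ≈ 35.86°

35.86°


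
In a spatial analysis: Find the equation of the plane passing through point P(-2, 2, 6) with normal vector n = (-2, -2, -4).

The plane through P with normal n = (a, b, c) satisfies n·(r - P) = 0,
i.e. ax + by + cz = a·x₀ + b·y₀ + c·z₀.
d = (-2)·(-2) + (-2)·2 + (-4)·6
  = 4 - 4 - 24
  = -24
Equation: -2x - 2y - 4z = -24

-2x - 2y - 4z = -24


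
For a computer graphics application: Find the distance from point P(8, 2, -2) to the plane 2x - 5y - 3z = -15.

distance = |a·x₀ + b·y₀ + c·z₀ - d| / √(a² + b² + c²)
  = |2·8 + (-5)·2 + (-3)·(-2) - (-15)| / √(2² + (-5)² + (-3)²)
  = |16 - 10 + 6 + 15| / √(4 + 25 + 9)
  = |27| / √38
  = 27 / 6.164
  ≈ 4.38

4.38


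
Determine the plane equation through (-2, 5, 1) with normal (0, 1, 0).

The plane through P with normal n = (a, b, c) satisfies n·(r - P) = 0,
i.e. ax + by + cz = a·x₀ + b·y₀ + c·z₀.
d = 0·(-2) + 1·5 + 0·1
  = 0 + 5 + 0
  = 5
Equation: y = 5

y = 5


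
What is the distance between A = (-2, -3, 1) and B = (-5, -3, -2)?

d = √[(x₂-x₁)² + (y₂-y₁)² + (z₂-z₁)²]
  = √[(-3)² + 0² + (-3)²]
  = √[9 + 0 + 9]
  = √18
  ≈ 4.243

4.243


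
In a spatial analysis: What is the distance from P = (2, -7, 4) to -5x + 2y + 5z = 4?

distance = |a·x₀ + b·y₀ + c·z₀ - d| / √(a² + b² + c²)
  = |(-5)·2 + 2·(-7) + 5·4 - 4| / √((-5)² + 2² + 5²)
  = |-10 - 14 + 20 - 4| / √(25 + 4 + 25)
  = |-8| / √54
  = 8 / 7.348
  ≈ 1.089

1.089


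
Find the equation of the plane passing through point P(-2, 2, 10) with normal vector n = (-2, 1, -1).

The plane through P with normal n = (a, b, c) satisfies n·(r - P) = 0,
i.e. ax + by + cz = a·x₀ + b·y₀ + c·z₀.
d = (-2)·(-2) + 1·2 + (-1)·10
  = 4 + 2 - 10
  = -4
Equation: -2x + y - z = -4

-2x + y - z = -4


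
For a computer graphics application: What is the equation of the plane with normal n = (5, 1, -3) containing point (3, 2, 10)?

The plane through P with normal n = (a, b, c) satisfies n·(r - P) = 0,
i.e. ax + by + cz = a·x₀ + b·y₀ + c·z₀.
d = 5·3 + 1·2 + (-3)·10
  = 15 + 2 - 30
  = -13
Equation: 5x + y - 3z = -13

5x + y - 3z = -13


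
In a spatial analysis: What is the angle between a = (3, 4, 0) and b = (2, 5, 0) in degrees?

a·b = 3·2 + 4·5 + 0·0 = 6 + 20 + 0 = 26
|a| = √(3² + 4² + 0²) = √25 ≈ 5
|b| = √(2² + 5² + 0²) = √29 ≈ 5.385
cos θ = (a·b)/(|a||b|) = 26/(5·5.385) ≈ 0.9656
θ = arccos(0.9656) ≈ 15.07°

15.07°


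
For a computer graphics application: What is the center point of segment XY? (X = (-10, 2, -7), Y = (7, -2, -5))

M = ((x₁+x₂)/2, (y₁+y₂)/2, (z₁+z₂)/2)
  = ((-10 + 7)/2, (2 - 2)/2, (-7 - 5)/2)
  = (-3/2, 0/2, -12/2)
  = (-1.5, 0, -6)

(-1.5, 0, -6)


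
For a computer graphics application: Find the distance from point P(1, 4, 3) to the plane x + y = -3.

distance = |a·x₀ + b·y₀ + c·z₀ - d| / √(a² + b² + c²)
  = |1·1 + 1·4 + 0·3 - (-3)| / √(1² + 1² + 0²)
  = |1 + 4 + 0 + 3| / √(1 + 1 + 0)
  = |8| / √2
  = 8 / 1.414
  ≈ 5.657

5.657


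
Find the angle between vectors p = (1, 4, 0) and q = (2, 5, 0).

p·q = 1·2 + 4·5 + 0·0 = 2 + 20 + 0 = 22
|p| = √(1² + 4² + 0²) = √17 ≈ 4.123
|q| = √(2² + 5² + 0²) = √29 ≈ 5.385
cos θ = (p·q)/(|p||q|) = 22/(4.123·5.385) ≈ 0.9908
θ = arccos(0.9908) ≈ 7.765°

7.765°


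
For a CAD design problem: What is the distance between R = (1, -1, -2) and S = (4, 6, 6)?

d = √[(x₂-x₁)² + (y₂-y₁)² + (z₂-z₁)²]
  = √[3² + 7² + 8²]
  = √[9 + 49 + 64]
  = √122
  ≈ 11.05

11.05


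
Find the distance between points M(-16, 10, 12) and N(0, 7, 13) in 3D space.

d = √[(x₂-x₁)² + (y₂-y₁)² + (z₂-z₁)²]
  = √[16² + (-3)² + 1²]
  = √[256 + 9 + 1]
  = √266
  ≈ 16.31

16.31


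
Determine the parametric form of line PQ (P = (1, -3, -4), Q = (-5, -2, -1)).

Direction vector d = Q - P = (-5 - 1, -2 + 3, -1 + 4) = (-6, 1, 3)
Parametric form r = P + t·d:
x = 1 - 6t, y = -3 + t, z = -4 + 3t

x = 1 - 6t, y = -3 + t, z = -4 + 3t


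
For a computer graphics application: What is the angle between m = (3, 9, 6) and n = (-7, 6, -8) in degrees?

m·n = 3·(-7) + 9·6 + 6·(-8) = -21 + 54 - 48 = -15
|m| = √(3² + 9² + 6²) = √126 ≈ 11.22
|n| = √((-7)² + 6² + (-8)²) = √149 ≈ 12.21
cos θ = (m·n)/(|m||n|) = -15/(11.22·12.21) ≈ -0.1095
θ = arccos(-0.1095) ≈ 96.29°

96.29°


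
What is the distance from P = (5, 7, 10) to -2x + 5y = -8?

distance = |a·x₀ + b·y₀ + c·z₀ - d| / √(a² + b² + c²)
  = |(-2)·5 + 5·7 + 0·10 - (-8)| / √((-2)² + 5² + 0²)
  = |-10 + 35 + 0 + 8| / √(4 + 25 + 0)
  = |33| / √29
  = 33 / 5.385
  ≈ 6.128

6.128


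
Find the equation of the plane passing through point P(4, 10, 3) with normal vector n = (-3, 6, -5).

The plane through P with normal n = (a, b, c) satisfies n·(r - P) = 0,
i.e. ax + by + cz = a·x₀ + b·y₀ + c·z₀.
d = (-3)·4 + 6·10 + (-5)·3
  = -12 + 60 - 15
  = 33
Equation: -3x + 6y - 5z = 33

-3x + 6y - 5z = 33


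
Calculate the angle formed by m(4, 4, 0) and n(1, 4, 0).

m·n = 4·1 + 4·4 + 0·0 = 4 + 16 + 0 = 20
|m| = √(4² + 4² + 0²) = √32 ≈ 5.657
|n| = √(1² + 4² + 0²) = √17 ≈ 4.123
cos θ = (m·n)/(|m||n|) = 20/(5.657·4.123) ≈ 0.8575
θ = arccos(0.8575) ≈ 30.96°

30.96°


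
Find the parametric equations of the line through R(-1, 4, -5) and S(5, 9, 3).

Direction vector d = S - R = (5 + 1, 9 - 4, 3 + 5) = (6, 5, 8)
Parametric form r = R + t·d:
x = -1 + 6t, y = 4 + 5t, z = -5 + 8t

x = -1 + 6t, y = 4 + 5t, z = -5 + 8t


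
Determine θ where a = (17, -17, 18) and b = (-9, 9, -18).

a·b = 17·(-9) + (-17)·9 + 18·(-18) = -153 - 153 - 324 = -630
|a| = √(17² + (-17)² + 18²) = √902 ≈ 30.03
|b| = √((-9)² + 9² + (-18)²) = √486 ≈ 22.05
cos θ = (a·b)/(|a||b|) = -630/(30.03·22.05) ≈ -0.9515
θ = arccos(-0.9515) ≈ 162.1°

162.1°


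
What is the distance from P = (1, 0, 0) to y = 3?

distance = |a·x₀ + b·y₀ + c·z₀ - d| / √(a² + b² + c²)
  = |0·1 + 1·0 + 0·0 - 3| / √(0² + 1² + 0²)
  = |0 + 0 + 0 - 3| / √(0 + 1 + 0)
  = |-3| / √1
  = 3 / 1
  ≈ 3

3


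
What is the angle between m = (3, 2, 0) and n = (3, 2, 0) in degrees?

m·n = 3·3 + 2·2 + 0·0 = 9 + 4 + 0 = 13
|m| = √(3² + 2² + 0²) = √13 ≈ 3.606
|n| = √(3² + 2² + 0²) = √13 ≈ 3.606
cos θ = (m·n)/(|m||n|) = 13/(3.606·3.606) ≈ 1
θ = arccos(1) ≈ 0°

0°


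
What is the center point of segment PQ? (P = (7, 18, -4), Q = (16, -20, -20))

M = ((x₁+x₂)/2, (y₁+y₂)/2, (z₁+z₂)/2)
  = ((7 + 16)/2, (18 - 20)/2, (-4 - 20)/2)
  = (23/2, -2/2, -24/2)
  = (11.5, -1, -12)

(11.5, -1, -12)


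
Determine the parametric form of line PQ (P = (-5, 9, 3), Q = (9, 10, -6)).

Direction vector d = Q - P = (9 + 5, 10 - 9, -6 - 3) = (14, 1, -9)
Parametric form r = P + t·d:
x = -5 + 14t, y = 9 + t, z = 3 - 9t

x = -5 + 14t, y = 9 + t, z = 3 - 9t


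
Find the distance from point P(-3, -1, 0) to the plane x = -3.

distance = |a·x₀ + b·y₀ + c·z₀ - d| / √(a² + b² + c²)
  = |1·(-3) + 0·(-1) + 0·0 - (-3)| / √(1² + 0² + 0²)
  = |-3 + 0 + 0 + 3| / √(1 + 0 + 0)
  = |0| / √1
  = 0 / 1
  ≈ 0

0


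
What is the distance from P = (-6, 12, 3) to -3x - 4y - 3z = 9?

distance = |a·x₀ + b·y₀ + c·z₀ - d| / √(a² + b² + c²)
  = |(-3)·(-6) + (-4)·12 + (-3)·3 - 9| / √((-3)² + (-4)² + (-3)²)
  = |18 - 48 - 9 - 9| / √(9 + 16 + 9)
  = |-48| / √34
  = 48 / 5.831
  ≈ 8.232

8.232


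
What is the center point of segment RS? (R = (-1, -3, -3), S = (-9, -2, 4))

M = ((x₁+x₂)/2, (y₁+y₂)/2, (z₁+z₂)/2)
  = ((-1 - 9)/2, (-3 - 2)/2, (-3 + 4)/2)
  = (-10/2, -5/2, 1/2)
  = (-5, -2.5, 0.5)

(-5, -2.5, 0.5)


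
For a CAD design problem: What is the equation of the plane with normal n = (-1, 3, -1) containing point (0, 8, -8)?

The plane through P with normal n = (a, b, c) satisfies n·(r - P) = 0,
i.e. ax + by + cz = a·x₀ + b·y₀ + c·z₀.
d = (-1)·0 + 3·8 + (-1)·(-8)
  = 0 + 24 + 8
  = 32
Equation: -x + 3y - z = 32

-x + 3y - z = 32


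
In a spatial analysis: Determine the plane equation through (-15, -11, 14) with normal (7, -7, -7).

The plane through P with normal n = (a, b, c) satisfies n·(r - P) = 0,
i.e. ax + by + cz = a·x₀ + b·y₀ + c·z₀.
d = 7·(-15) + (-7)·(-11) + (-7)·14
  = -105 + 77 - 98
  = -126
Equation: 7x - 7y - 7z = -126

7x - 7y - 7z = -126


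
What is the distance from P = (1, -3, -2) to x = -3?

distance = |a·x₀ + b·y₀ + c·z₀ - d| / √(a² + b² + c²)
  = |1·1 + 0·(-3) + 0·(-2) - (-3)| / √(1² + 0² + 0²)
  = |1 + 0 + 0 + 3| / √(1 + 0 + 0)
  = |4| / √1
  = 4 / 1
  ≈ 4

4


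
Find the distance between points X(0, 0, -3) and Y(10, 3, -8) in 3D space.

d = √[(x₂-x₁)² + (y₂-y₁)² + (z₂-z₁)²]
  = √[10² + 3² + (-5)²]
  = √[100 + 9 + 25]
  = √134
  ≈ 11.58

11.58


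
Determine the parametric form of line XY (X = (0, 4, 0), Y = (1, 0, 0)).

Direction vector d = Y - X = (1 + 0, 0 - 4, 0 + 0) = (1, -4, 0)
Parametric form r = X + t·d:
x = 0 + t, y = 4 - 4t, z = 0

x = 0 + t, y = 4 - 4t, z = 0


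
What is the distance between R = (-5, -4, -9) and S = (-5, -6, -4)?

d = √[(x₂-x₁)² + (y₂-y₁)² + (z₂-z₁)²]
  = √[0² + (-2)² + 5²]
  = √[0 + 4 + 25]
  = √29
  ≈ 5.385

5.385


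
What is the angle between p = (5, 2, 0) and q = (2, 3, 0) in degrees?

p·q = 5·2 + 2·3 + 0·0 = 10 + 6 + 0 = 16
|p| = √(5² + 2² + 0²) = √29 ≈ 5.385
|q| = √(2² + 3² + 0²) = √13 ≈ 3.606
cos θ = (p·q)/(|p||q|) = 16/(5.385·3.606) ≈ 0.824
θ = arccos(0.824) ≈ 34.51°

34.51°


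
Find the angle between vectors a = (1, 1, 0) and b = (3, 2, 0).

a·b = 1·3 + 1·2 + 0·0 = 3 + 2 + 0 = 5
|a| = √(1² + 1² + 0²) = √2 ≈ 1.414
|b| = √(3² + 2² + 0²) = √13 ≈ 3.606
cos θ = (a·b)/(|a||b|) = 5/(1.414·3.606) ≈ 0.9806
θ = arccos(0.9806) ≈ 11.31°

11.31°


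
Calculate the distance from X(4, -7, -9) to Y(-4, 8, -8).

d = √[(x₂-x₁)² + (y₂-y₁)² + (z₂-z₁)²]
  = √[(-8)² + 15² + 1²]
  = √[64 + 225 + 1]
  = √290
  ≈ 17.03

17.03


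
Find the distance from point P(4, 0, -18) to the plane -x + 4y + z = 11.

distance = |a·x₀ + b·y₀ + c·z₀ - d| / √(a² + b² + c²)
  = |(-1)·4 + 4·0 + 1·(-18) - 11| / √((-1)² + 4² + 1²)
  = |-4 + 0 - 18 - 11| / √(1 + 16 + 1)
  = |-33| / √18
  = 33 / 4.243
  ≈ 7.778

7.778


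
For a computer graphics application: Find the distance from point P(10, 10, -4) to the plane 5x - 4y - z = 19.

distance = |a·x₀ + b·y₀ + c·z₀ - d| / √(a² + b² + c²)
  = |5·10 + (-4)·10 + (-1)·(-4) - 19| / √(5² + (-4)² + (-1)²)
  = |50 - 40 + 4 - 19| / √(25 + 16 + 1)
  = |-5| / √42
  = 5 / 6.481
  ≈ 0.7715

0.7715


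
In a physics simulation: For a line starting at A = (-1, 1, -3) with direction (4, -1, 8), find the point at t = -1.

P(t) = A + t·d
  = (-1 + 4·(-1), 1 + (-1)·(-1), -3 + 8·(-1))
  = (-1 - 4, 1 + 1, -3 - 8)
  = (-5, 2, -11)

(-5, 2, -11)


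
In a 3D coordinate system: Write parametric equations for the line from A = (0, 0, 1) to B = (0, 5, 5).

Direction vector d = B - A = (0 + 0, 5 + 0, 5 - 1) = (0, 5, 4)
Parametric form r = A + t·d:
x = 0, y = 0 + 5t, z = 1 + 4t

x = 0, y = 0 + 5t, z = 1 + 4t


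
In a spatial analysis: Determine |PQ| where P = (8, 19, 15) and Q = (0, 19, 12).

d = √[(x₂-x₁)² + (y₂-y₁)² + (z₂-z₁)²]
  = √[(-8)² + 0² + (-3)²]
  = √[64 + 0 + 9]
  = √73
  ≈ 8.544

8.544


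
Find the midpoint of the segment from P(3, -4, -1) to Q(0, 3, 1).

M = ((x₁+x₂)/2, (y₁+y₂)/2, (z₁+z₂)/2)
  = ((3 + 0)/2, (-4 + 3)/2, (-1 + 1)/2)
  = (3/2, -1/2, 0/2)
  = (1.5, -0.5, 0)

(1.5, -0.5, 0)


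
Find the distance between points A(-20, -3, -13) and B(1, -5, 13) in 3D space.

d = √[(x₂-x₁)² + (y₂-y₁)² + (z₂-z₁)²]
  = √[21² + (-2)² + 26²]
  = √[441 + 4 + 676]
  = √1121
  ≈ 33.48

33.48


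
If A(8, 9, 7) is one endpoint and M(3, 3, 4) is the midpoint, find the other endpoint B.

B = 2M - A
  = (2·3 - 8, 2·3 - 9, 2·4 - 7)
  = (6 - 8, 6 - 9, 8 - 7)
  = (-2, -3, 1)

(-2, -3, 1)


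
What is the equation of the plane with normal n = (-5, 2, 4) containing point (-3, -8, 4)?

The plane through P with normal n = (a, b, c) satisfies n·(r - P) = 0,
i.e. ax + by + cz = a·x₀ + b·y₀ + c·z₀.
d = (-5)·(-3) + 2·(-8) + 4·4
  = 15 - 16 + 16
  = 15
Equation: -5x + 2y + 4z = 15

-5x + 2y + 4z = 15


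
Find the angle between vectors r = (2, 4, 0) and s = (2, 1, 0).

r·s = 2·2 + 4·1 + 0·0 = 4 + 4 + 0 = 8
|r| = √(2² + 4² + 0²) = √20 ≈ 4.472
|s| = √(2² + 1² + 0²) = √5 ≈ 2.236
cos θ = (r·s)/(|r||s|) = 8/(4.472·2.236) ≈ 0.8
θ = arccos(0.8) ≈ 36.87°

36.87°


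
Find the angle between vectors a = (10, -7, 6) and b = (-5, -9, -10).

a·b = 10·(-5) + (-7)·(-9) + 6·(-10) = -50 + 63 - 60 = -47
|a| = √(10² + (-7)² + 6²) = √185 ≈ 13.6
|b| = √((-5)² + (-9)² + (-10)²) = √206 ≈ 14.35
cos θ = (a·b)/(|a||b|) = -47/(13.6·14.35) ≈ -0.2408
θ = arccos(-0.2408) ≈ 103.9°

103.9°


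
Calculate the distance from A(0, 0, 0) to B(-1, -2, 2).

d = √[(x₂-x₁)² + (y₂-y₁)² + (z₂-z₁)²]
  = √[(-1)² + (-2)² + 2²]
  = √[1 + 4 + 4]
  = √9
  ≈ 3

3


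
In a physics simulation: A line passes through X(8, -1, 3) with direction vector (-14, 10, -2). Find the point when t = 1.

P(t) = X + t·d
  = (8 + (-14)·1, -1 + 10·1, 3 + (-2)·1)
  = (8 - 14, -1 + 10, 3 - 2)
  = (-6, 9, 1)

(-6, 9, 1)


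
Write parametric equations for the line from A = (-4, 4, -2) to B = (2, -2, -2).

Direction vector d = B - A = (2 + 4, -2 - 4, -2 + 2) = (6, -6, 0)
Parametric form r = A + t·d:
x = -4 + 6t, y = 4 - 6t, z = -2

x = -4 + 6t, y = 4 - 6t, z = -2


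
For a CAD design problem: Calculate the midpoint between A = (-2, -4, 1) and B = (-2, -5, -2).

M = ((x₁+x₂)/2, (y₁+y₂)/2, (z₁+z₂)/2)
  = ((-2 - 2)/2, (-4 - 5)/2, (1 - 2)/2)
  = (-4/2, -9/2, -1/2)
  = (-2, -4.5, -0.5)

(-2, -4.5, -0.5)


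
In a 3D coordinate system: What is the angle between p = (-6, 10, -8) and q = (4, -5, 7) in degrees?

p·q = (-6)·4 + 10·(-5) + (-8)·7 = -24 - 50 - 56 = -130
|p| = √((-6)² + 10² + (-8)²) = √200 ≈ 14.14
|q| = √(4² + (-5)² + 7²) = √90 ≈ 9.487
cos θ = (p·q)/(|p||q|) = -130/(14.14·9.487) ≈ -0.969
θ = arccos(-0.969) ≈ 165.7°

165.7°


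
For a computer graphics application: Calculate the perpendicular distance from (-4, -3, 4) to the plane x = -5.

distance = |a·x₀ + b·y₀ + c·z₀ - d| / √(a² + b² + c²)
  = |1·(-4) + 0·(-3) + 0·4 - (-5)| / √(1² + 0² + 0²)
  = |-4 + 0 + 0 + 5| / √(1 + 0 + 0)
  = |1| / √1
  = 1 / 1
  ≈ 1

1


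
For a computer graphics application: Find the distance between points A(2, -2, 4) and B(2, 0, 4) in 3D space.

d = √[(x₂-x₁)² + (y₂-y₁)² + (z₂-z₁)²]
  = √[0² + 2² + 0²]
  = √[0 + 4 + 0]
  = √4
  ≈ 2

2


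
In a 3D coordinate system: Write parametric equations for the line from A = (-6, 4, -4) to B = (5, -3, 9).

Direction vector d = B - A = (5 + 6, -3 - 4, 9 + 4) = (11, -7, 13)
Parametric form r = A + t·d:
x = -6 + 11t, y = 4 - 7t, z = -4 + 13t

x = -6 + 11t, y = 4 - 7t, z = -4 + 13t


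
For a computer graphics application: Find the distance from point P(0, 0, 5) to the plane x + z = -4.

distance = |a·x₀ + b·y₀ + c·z₀ - d| / √(a² + b² + c²)
  = |1·0 + 0·0 + 1·5 - (-4)| / √(1² + 0² + 1²)
  = |0 + 0 + 5 + 4| / √(1 + 0 + 1)
  = |9| / √2
  = 9 / 1.414
  ≈ 6.364

6.364


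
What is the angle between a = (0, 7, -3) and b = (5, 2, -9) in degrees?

a·b = 0·5 + 7·2 + (-3)·(-9) = 0 + 14 + 27 = 41
|a| = √(0² + 7² + (-3)²) = √58 ≈ 7.616
|b| = √(5² + 2² + (-9)²) = √110 ≈ 10.49
cos θ = (a·b)/(|a||b|) = 41/(7.616·10.49) ≈ 0.5133
θ = arccos(0.5133) ≈ 59.12°

59.12°


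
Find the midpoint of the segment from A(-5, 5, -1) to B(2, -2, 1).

M = ((x₁+x₂)/2, (y₁+y₂)/2, (z₁+z₂)/2)
  = ((-5 + 2)/2, (5 - 2)/2, (-1 + 1)/2)
  = (-3/2, 3/2, 0/2)
  = (-1.5, 1.5, 0)

(-1.5, 1.5, 0)


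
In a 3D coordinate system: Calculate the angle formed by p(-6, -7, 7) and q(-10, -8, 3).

p·q = (-6)·(-10) + (-7)·(-8) + 7·3 = 60 + 56 + 21 = 137
|p| = √((-6)² + (-7)² + 7²) = √134 ≈ 11.58
|q| = √((-10)² + (-8)² + 3²) = √173 ≈ 13.15
cos θ = (p·q)/(|p||q|) = 137/(11.58·13.15) ≈ 0.8998
θ = arccos(0.8998) ≈ 25.87°

25.87°


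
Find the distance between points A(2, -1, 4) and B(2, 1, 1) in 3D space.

d = √[(x₂-x₁)² + (y₂-y₁)² + (z₂-z₁)²]
  = √[0² + 2² + (-3)²]
  = √[0 + 4 + 9]
  = √13
  ≈ 3.606

3.606


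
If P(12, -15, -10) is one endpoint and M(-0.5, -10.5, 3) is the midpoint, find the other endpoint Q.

Q = 2M - P
  = (2·(-0.5) - 12, 2·(-10.5) - (-15), 2·3 - (-10))
  = (-1 - 12, -21 + 15, 6 + 10)
  = (-13, -6, 16)

(-13, -6, 16)


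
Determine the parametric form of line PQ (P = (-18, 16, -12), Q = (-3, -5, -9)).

Direction vector d = Q - P = (-3 + 18, -5 - 16, -9 + 12) = (15, -21, 3)
Parametric form r = P + t·d:
x = -18 + 15t, y = 16 - 21t, z = -12 + 3t

x = -18 + 15t, y = 16 - 21t, z = -12 + 3t


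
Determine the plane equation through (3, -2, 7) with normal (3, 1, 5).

The plane through P with normal n = (a, b, c) satisfies n·(r - P) = 0,
i.e. ax + by + cz = a·x₀ + b·y₀ + c·z₀.
d = 3·3 + 1·(-2) + 5·7
  = 9 - 2 + 35
  = 42
Equation: 3x + y + 5z = 42

3x + y + 5z = 42


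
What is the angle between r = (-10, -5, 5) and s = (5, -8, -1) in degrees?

r·s = (-10)·5 + (-5)·(-8) + 5·(-1) = -50 + 40 - 5 = -15
|r| = √((-10)² + (-5)² + 5²) = √150 ≈ 12.25
|s| = √(5² + (-8)² + (-1)²) = √90 ≈ 9.487
cos θ = (r·s)/(|r||s|) = -15/(12.25·9.487) ≈ -0.1291
θ = arccos(-0.1291) ≈ 97.42°

97.42°


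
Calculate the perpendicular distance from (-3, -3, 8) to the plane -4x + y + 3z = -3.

distance = |a·x₀ + b·y₀ + c·z₀ - d| / √(a² + b² + c²)
  = |(-4)·(-3) + 1·(-3) + 3·8 - (-3)| / √((-4)² + 1² + 3²)
  = |12 - 3 + 24 + 3| / √(16 + 1 + 9)
  = |36| / √26
  = 36 / 5.099
  ≈ 7.06

7.06


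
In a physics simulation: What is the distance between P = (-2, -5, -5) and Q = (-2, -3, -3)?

d = √[(x₂-x₁)² + (y₂-y₁)² + (z₂-z₁)²]
  = √[0² + 2² + 2²]
  = √[0 + 4 + 4]
  = √8
  ≈ 2.828

2.828


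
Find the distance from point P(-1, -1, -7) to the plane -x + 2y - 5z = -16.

distance = |a·x₀ + b·y₀ + c·z₀ - d| / √(a² + b² + c²)
  = |(-1)·(-1) + 2·(-1) + (-5)·(-7) - (-16)| / √((-1)² + 2² + (-5)²)
  = |1 - 2 + 35 + 16| / √(1 + 4 + 25)
  = |50| / √30
  = 50 / 5.477
  ≈ 9.129

9.129


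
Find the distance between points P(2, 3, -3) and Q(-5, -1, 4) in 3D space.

d = √[(x₂-x₁)² + (y₂-y₁)² + (z₂-z₁)²]
  = √[(-7)² + (-4)² + 7²]
  = √[49 + 16 + 49]
  = √114
  ≈ 10.68

10.68


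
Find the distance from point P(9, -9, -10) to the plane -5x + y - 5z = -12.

distance = |a·x₀ + b·y₀ + c·z₀ - d| / √(a² + b² + c²)
  = |(-5)·9 + 1·(-9) + (-5)·(-10) - (-12)| / √((-5)² + 1² + (-5)²)
  = |-45 - 9 + 50 + 12| / √(25 + 1 + 25)
  = |8| / √51
  = 8 / 7.141
  ≈ 1.12

1.12


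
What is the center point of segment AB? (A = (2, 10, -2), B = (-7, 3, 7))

M = ((x₁+x₂)/2, (y₁+y₂)/2, (z₁+z₂)/2)
  = ((2 - 7)/2, (10 + 3)/2, (-2 + 7)/2)
  = (-5/2, 13/2, 5/2)
  = (-2.5, 6.5, 2.5)

(-2.5, 6.5, 2.5)


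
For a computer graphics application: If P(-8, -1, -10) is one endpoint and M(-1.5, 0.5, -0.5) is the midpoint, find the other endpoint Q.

Q = 2M - P
  = (2·(-1.5) - (-8), 2·0.5 - (-1), 2·(-0.5) - (-10))
  = (-3 + 8, 1 + 1, -1 + 10)
  = (5, 2, 9)

(5, 2, 9)


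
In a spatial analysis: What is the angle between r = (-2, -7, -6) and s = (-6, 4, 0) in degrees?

r·s = (-2)·(-6) + (-7)·4 + (-6)·0 = 12 - 28 + 0 = -16
|r| = √((-2)² + (-7)² + (-6)²) = √89 ≈ 9.434
|s| = √((-6)² + 4² + 0²) = √52 ≈ 7.211
cos θ = (r·s)/(|r||s|) = -16/(9.434·7.211) ≈ -0.2352
θ = arccos(-0.2352) ≈ 103.6°

103.6°


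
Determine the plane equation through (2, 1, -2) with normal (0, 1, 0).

The plane through P with normal n = (a, b, c) satisfies n·(r - P) = 0,
i.e. ax + by + cz = a·x₀ + b·y₀ + c·z₀.
d = 0·2 + 1·1 + 0·(-2)
  = 0 + 1 + 0
  = 1
Equation: y = 1

y = 1


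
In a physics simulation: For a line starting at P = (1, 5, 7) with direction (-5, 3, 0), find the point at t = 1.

P(t) = P + t·d
  = (1 + (-5)·1, 5 + 3·1, 7 + 0·1)
  = (1 - 5, 5 + 3, 7 + 0)
  = (-4, 8, 7)

(-4, 8, 7)


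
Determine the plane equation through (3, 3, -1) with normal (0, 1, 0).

The plane through P with normal n = (a, b, c) satisfies n·(r - P) = 0,
i.e. ax + by + cz = a·x₀ + b·y₀ + c·z₀.
d = 0·3 + 1·3 + 0·(-1)
  = 0 + 3 + 0
  = 3
Equation: y = 3

y = 3


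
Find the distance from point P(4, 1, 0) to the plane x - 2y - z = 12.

distance = |a·x₀ + b·y₀ + c·z₀ - d| / √(a² + b² + c²)
  = |1·4 + (-2)·1 + (-1)·0 - 12| / √(1² + (-2)² + (-1)²)
  = |4 - 2 + 0 - 12| / √(1 + 4 + 1)
  = |-10| / √6
  = 10 / 2.449
  ≈ 4.082

4.082


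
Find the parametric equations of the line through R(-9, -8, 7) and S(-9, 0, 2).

Direction vector d = S - R = (-9 + 9, 0 + 8, 2 - 7) = (0, 8, -5)
Parametric form r = R + t·d:
x = -9, y = -8 + 8t, z = 7 - 5t

x = -9, y = -8 + 8t, z = 7 - 5t


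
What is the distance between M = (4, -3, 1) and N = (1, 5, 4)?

d = √[(x₂-x₁)² + (y₂-y₁)² + (z₂-z₁)²]
  = √[(-3)² + 8² + 3²]
  = √[9 + 64 + 9]
  = √82
  ≈ 9.055

9.055


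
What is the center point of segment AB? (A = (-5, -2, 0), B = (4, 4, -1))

M = ((x₁+x₂)/2, (y₁+y₂)/2, (z₁+z₂)/2)
  = ((-5 + 4)/2, (-2 + 4)/2, (0 - 1)/2)
  = (-1/2, 2/2, -1/2)
  = (-0.5, 1, -0.5)

(-0.5, 1, -0.5)


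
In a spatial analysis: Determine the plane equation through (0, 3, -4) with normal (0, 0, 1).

The plane through P with normal n = (a, b, c) satisfies n·(r - P) = 0,
i.e. ax + by + cz = a·x₀ + b·y₀ + c·z₀.
d = 0·0 + 0·3 + 1·(-4)
  = 0 + 0 - 4
  = -4
Equation: z = -4

z = -4


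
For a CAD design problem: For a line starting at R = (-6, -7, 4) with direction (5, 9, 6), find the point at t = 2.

P(t) = R + t·d
  = (-6 + 5·2, -7 + 9·2, 4 + 6·2)
  = (-6 + 10, -7 + 18, 4 + 12)
  = (4, 11, 16)

(4, 11, 16)
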